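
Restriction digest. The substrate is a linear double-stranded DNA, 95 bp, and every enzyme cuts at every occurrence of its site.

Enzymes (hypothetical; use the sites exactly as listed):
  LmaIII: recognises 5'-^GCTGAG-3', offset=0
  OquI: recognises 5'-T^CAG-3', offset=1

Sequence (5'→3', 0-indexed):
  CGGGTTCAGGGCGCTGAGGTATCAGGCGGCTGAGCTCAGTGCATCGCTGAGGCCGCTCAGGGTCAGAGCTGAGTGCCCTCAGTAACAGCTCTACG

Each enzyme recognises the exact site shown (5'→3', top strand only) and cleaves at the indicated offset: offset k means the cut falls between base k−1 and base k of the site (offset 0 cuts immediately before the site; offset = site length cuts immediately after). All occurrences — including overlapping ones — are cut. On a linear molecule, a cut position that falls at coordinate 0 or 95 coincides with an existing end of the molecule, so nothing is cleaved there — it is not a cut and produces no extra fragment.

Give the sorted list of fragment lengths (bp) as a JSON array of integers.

Per-enzyme occurrences:
  LmaIII (GCTGAG, off=0): starts [12, 28, 45, 67] → cuts [12, 28, 45, 67]
  OquI (TCAG, off=1): starts [5, 21, 35, 56, 62, 78] → cuts [6, 22, 36, 57, 63, 79]

All cut coordinates (distinct, sorted): [6, 12, 22, 28, 36, 45, 57, 63, 67, 79]

Fragments:
  [0,6): 6 bp
  [6,12): 6 bp
  [12,22): 10 bp
  [22,28): 6 bp
  [28,36): 8 bp
  [36,45): 9 bp
  [45,57): 12 bp
  [57,63): 6 bp
  [63,67): 4 bp
  [67,79): 12 bp
  [79,95): 16 bp

[4,6,6,6,6,8,9,10,12,12,16]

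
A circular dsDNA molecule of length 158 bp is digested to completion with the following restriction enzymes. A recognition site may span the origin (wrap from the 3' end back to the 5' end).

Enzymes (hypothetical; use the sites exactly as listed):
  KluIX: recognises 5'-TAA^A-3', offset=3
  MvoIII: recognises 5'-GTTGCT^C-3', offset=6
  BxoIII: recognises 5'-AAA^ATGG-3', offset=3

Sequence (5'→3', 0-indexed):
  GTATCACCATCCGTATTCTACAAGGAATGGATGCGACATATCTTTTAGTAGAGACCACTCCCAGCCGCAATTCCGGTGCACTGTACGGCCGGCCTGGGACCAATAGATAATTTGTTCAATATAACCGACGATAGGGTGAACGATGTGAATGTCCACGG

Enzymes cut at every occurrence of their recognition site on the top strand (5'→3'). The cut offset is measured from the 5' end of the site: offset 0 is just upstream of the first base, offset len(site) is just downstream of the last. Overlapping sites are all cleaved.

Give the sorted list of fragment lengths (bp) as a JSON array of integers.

[158]

Site scan:
  KluIX (TAAA, off=3): no sites
  MvoIII (GTTGCTC, off=6): no sites
  BxoIII (AAAATGG, off=3): no sites

Pooled cuts: ∅

Fragment lengths:
  no cuts → one circular fragment of 158 bp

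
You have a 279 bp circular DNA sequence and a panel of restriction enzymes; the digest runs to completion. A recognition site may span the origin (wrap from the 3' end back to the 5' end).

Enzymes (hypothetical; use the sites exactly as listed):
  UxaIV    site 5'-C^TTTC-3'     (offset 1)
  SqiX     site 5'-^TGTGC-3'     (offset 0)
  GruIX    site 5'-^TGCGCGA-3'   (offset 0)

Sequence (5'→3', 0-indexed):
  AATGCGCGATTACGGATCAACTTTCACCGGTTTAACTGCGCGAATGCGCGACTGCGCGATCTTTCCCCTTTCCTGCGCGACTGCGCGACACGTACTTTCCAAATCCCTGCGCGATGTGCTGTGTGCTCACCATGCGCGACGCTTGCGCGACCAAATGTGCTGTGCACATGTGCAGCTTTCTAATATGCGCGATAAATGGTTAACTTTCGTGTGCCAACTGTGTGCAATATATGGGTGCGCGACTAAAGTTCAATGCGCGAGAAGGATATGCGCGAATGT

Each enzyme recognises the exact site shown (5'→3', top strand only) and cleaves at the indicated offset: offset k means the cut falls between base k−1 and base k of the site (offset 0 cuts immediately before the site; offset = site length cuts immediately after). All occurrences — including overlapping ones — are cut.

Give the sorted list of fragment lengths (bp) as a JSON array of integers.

Per-enzyme occurrences:
  UxaIV CTTTC/1: at [20, 60, 67, 94, 175, 203] ⇒ [21, 61, 68, 95, 176, 204]
  SqiX TGTGC/0: at [114, 121, 155, 160, 168, 209, 220] ⇒ [114, 121, 155, 160, 168, 209, 220]
  GruIX TGCGCGA/0: at [2, 36, 44, 52, 73, 81, 107, 132, 143, 185, 235, 253, 268] ⇒ [2, 36, 44, 52, 73, 81, 107, 132, 143, 185, 235, 253, 268]

Pooled cuts: [2, 21, 36, 44, 52, 61, 68, 73, 81, 95, 107, 114, 121, 132, 143, 155, 160, 168, 176, 185, 204, 209, 220, 235, 253, 268]

Fragment lengths:
  2→21: 19 bp
  21→36: 15 bp
  36→44: 8 bp
  44→52: 8 bp
  52→61: 9 bp
  61→68: 7 bp
  68→73: 5 bp
  73→81: 8 bp
  81→95: 14 bp
  95→107: 12 bp
  107→114: 7 bp
  114→121: 7 bp
  121→132: 11 bp
  132→143: 11 bp
  143→155: 12 bp
  155→160: 5 bp
  160→168: 8 bp
  168→176: 8 bp
  176→185: 9 bp
  185→204: 19 bp
  204→209: 5 bp
  209→220: 11 bp
  220→235: 15 bp
  235→253: 18 bp
  253→268: 15 bp
  268→2 (wrap): 279-268+2 = 13 bp

[5,5,5,7,7,7,8,8,8,8,8,9,9,11,11,11,12,12,13,14,15,15,15,18,19,19]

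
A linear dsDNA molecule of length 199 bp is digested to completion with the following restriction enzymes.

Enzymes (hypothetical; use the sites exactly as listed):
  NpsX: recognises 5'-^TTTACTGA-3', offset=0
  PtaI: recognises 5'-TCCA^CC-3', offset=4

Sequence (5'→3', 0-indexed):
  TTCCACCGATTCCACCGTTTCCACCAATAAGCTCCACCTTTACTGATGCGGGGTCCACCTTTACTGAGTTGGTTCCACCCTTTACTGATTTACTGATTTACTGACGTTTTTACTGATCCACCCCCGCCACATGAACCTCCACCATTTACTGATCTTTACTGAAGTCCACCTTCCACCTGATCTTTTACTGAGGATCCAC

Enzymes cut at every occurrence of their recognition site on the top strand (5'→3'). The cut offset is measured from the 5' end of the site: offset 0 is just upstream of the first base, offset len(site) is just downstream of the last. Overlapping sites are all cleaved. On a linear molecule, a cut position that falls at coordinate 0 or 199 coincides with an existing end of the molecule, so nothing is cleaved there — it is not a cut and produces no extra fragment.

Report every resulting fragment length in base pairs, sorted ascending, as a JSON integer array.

[2,2,3,3,5,7,8,8,8,9,9,10,12,12,13,14,16,18,19,21]

Site scan:
  NpsX (TTTACTGA, off=0): starts [38, 59, 80, 88, 96, 108, 144, 154, 183] → cuts [38, 59, 80, 88, 96, 108, 144, 154, 183]
  PtaI (TCCACC, off=4): starts [1, 10, 19, 32, 53, 73, 116, 137, 164, 171] → cuts [5, 14, 23, 36, 57, 77, 120, 141, 168, 175]

Pooled cuts: [5, 14, 23, 36, 38, 57, 59, 77, 80, 88, 96, 108, 120, 141, 144, 154, 168, 175, 183]

Fragment lengths:
  [0,5): 5 bp
  [5,14): 9 bp
  [14,23): 9 bp
  [23,36): 13 bp
  [36,38): 2 bp
  [38,57): 19 bp
  [57,59): 2 bp
  [59,77): 18 bp
  [77,80): 3 bp
  [80,88): 8 bp
  [88,96): 8 bp
  [96,108): 12 bp
  [108,120): 12 bp
  [120,141): 21 bp
  [141,144): 3 bp
  [144,154): 10 bp
  [154,168): 14 bp
  [168,175): 7 bp
  [175,183): 8 bp
  [183,199): 16 bp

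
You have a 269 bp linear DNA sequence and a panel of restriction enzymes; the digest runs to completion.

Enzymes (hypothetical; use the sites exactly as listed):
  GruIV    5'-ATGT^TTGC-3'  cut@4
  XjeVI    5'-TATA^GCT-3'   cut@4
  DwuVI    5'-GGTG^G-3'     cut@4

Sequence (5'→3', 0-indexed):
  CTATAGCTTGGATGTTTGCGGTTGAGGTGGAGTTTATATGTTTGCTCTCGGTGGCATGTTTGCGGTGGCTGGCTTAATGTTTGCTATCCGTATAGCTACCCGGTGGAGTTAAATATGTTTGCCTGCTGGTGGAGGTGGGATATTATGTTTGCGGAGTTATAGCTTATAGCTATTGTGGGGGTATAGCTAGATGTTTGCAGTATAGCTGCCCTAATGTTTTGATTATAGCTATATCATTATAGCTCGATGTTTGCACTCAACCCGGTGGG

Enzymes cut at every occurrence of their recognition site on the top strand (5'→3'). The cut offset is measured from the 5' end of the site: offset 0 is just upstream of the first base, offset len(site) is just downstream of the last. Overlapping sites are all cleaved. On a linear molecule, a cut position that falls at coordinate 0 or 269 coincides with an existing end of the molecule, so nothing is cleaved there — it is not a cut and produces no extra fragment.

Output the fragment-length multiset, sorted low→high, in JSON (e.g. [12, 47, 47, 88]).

Site scan:
  GruIV ATGTTTGC/4: at [11, 37, 55, 76, 114, 144, 190, 246] ⇒ [15, 41, 59, 80, 118, 148, 194, 250]
  XjeVI TATAGCT/4: at [1, 90, 157, 164, 181, 200, 223, 237] ⇒ [5, 94, 161, 168, 185, 204, 227, 241]
  DwuVI GGTGG/4: at [25, 49, 63, 101, 127, 133, 263] ⇒ [29, 53, 67, 105, 131, 137, 267]

Pooled cuts: [5, 15, 29, 41, 53, 59, 67, 80, 94, 105, 118, 131, 137, 148, 161, 168, 185, 194, 204, 227, 241, 250, 267]

Fragment lengths:
  [0,5): 5 bp
  [5,15): 10 bp
  [15,29): 14 bp
  [29,41): 12 bp
  [41,53): 12 bp
  [53,59): 6 bp
  [59,67): 8 bp
  [67,80): 13 bp
  [80,94): 14 bp
  [94,105): 11 bp
  [105,118): 13 bp
  [118,131): 13 bp
  [131,137): 6 bp
  [137,148): 11 bp
  [148,161): 13 bp
  [161,168): 7 bp
  [168,185): 17 bp
  [185,194): 9 bp
  [194,204): 10 bp
  [204,227): 23 bp
  [227,241): 14 bp
  [241,250): 9 bp
  [250,267): 17 bp
  [267,269): 2 bp

[2,5,6,6,7,8,9,9,10,10,11,11,12,12,13,13,13,13,14,14,14,17,17,23]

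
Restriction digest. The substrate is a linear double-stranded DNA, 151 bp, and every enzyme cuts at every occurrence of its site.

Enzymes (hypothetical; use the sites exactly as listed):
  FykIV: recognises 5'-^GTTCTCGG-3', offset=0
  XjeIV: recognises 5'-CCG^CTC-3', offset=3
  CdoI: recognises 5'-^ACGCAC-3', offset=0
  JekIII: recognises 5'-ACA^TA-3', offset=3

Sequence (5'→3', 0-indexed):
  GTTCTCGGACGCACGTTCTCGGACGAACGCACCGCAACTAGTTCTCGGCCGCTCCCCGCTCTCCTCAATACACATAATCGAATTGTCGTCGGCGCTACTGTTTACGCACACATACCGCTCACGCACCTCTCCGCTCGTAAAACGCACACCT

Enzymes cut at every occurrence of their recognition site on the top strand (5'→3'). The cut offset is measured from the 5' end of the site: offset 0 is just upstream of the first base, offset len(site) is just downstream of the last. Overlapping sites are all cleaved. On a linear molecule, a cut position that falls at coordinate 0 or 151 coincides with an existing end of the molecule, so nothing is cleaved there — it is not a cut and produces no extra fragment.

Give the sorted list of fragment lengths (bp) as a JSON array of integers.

[3,5,6,7,8,8,9,10,11,12,13,14,16,29]

Scan for sites:
  FykIV GTTCTCGG/0: at [0, 14, 40] ⇒ [14, 40] (position 0 is a terminus of the linear molecule — no cut)
  XjeIV CCGCTC/3: at [48, 55, 114, 130] ⇒ [51, 58, 117, 133]
  CdoI ACGCAC/0: at [8, 26, 103, 120, 141] ⇒ [8, 26, 103, 120, 141]
  JekIII ACATA/3: at [71, 109] ⇒ [74, 112]

All cut coordinates (distinct, sorted): [8, 14, 26, 40, 51, 58, 74, 103, 112, 117, 120, 133, 141]

Fragment lengths:
  [0,8): 8 bp
  [8,14): 6 bp
  [14,26): 12 bp
  [26,40): 14 bp
  [40,51): 11 bp
  [51,58): 7 bp
  [58,74): 16 bp
  [74,103): 29 bp
  [103,112): 9 bp
  [112,117): 5 bp
  [117,120): 3 bp
  [120,133): 13 bp
  [133,141): 8 bp
  [141,151): 10 bp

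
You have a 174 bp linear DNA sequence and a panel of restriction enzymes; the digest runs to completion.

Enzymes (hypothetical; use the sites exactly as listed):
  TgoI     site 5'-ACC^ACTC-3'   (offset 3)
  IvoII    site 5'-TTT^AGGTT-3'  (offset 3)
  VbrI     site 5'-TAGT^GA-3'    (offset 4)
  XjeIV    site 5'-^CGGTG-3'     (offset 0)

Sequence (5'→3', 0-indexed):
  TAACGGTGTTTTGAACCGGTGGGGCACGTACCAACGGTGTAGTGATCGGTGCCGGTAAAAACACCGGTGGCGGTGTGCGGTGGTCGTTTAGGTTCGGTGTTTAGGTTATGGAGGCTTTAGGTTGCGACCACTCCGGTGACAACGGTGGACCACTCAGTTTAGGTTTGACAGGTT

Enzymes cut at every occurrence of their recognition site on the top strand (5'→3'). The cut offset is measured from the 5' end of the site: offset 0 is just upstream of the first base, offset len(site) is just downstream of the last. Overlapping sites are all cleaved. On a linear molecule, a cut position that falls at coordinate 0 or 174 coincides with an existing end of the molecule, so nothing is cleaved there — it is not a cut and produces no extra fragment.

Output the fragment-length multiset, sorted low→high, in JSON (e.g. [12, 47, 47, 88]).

Scan for sites:
  TgoI (ACCACTC, off=3): starts [126, 148] → cuts [129, 151]
  IvoII (TTTAGGTT, off=3): starts [86, 99, 115, 157] → cuts [89, 102, 118, 160]
  VbrI (TAGTGA, off=4): starts [39] → cuts [43]
  XjeIV (CGGTG, off=0): starts [3, 16, 34, 46, 64, 70, 77, 94, 133, 142] → cuts [3, 16, 34, 46, 64, 70, 77, 94, 133, 142]

All cut coordinates (distinct, sorted): [3, 16, 34, 43, 46, 64, 70, 77, 89, 94, 102, 118, 129, 133, 142, 151, 160]

Fragment lengths:
  [0,3): 3 bp
  [3,16): 13 bp
  [16,34): 18 bp
  [34,43): 9 bp
  [43,46): 3 bp
  [46,64): 18 bp
  [64,70): 6 bp
  [70,77): 7 bp
  [77,89): 12 bp
  [89,94): 5 bp
  [94,102): 8 bp
  [102,118): 16 bp
  [118,129): 11 bp
  [129,133): 4 bp
  [133,142): 9 bp
  [142,151): 9 bp
  [151,160): 9 bp
  [160,174): 14 bp

[3,3,4,5,6,7,8,9,9,9,9,11,12,13,14,16,18,18]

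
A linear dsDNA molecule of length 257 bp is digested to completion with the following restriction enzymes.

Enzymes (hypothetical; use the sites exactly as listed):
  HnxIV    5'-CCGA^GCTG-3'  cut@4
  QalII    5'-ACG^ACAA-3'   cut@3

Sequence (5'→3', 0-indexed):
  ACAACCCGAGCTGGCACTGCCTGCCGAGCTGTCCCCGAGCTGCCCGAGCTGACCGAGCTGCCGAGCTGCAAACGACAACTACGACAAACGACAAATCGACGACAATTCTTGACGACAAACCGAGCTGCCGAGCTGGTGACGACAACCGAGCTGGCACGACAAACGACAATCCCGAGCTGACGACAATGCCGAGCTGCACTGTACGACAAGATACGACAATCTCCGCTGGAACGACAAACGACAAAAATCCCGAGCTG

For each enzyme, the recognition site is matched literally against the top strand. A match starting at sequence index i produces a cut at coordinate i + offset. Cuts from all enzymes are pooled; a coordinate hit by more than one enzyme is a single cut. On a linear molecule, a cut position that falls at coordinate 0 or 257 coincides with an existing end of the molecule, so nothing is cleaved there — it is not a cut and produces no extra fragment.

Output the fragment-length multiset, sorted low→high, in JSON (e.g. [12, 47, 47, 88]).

Scan for sites:
  HnxIV (CCGAGCTG, off=4): starts [5, 23, 34, 43, 52, 60, 119, 127, 145, 171, 188, 249] → cuts [9, 27, 38, 47, 56, 64, 123, 131, 149, 175, 192, 253]
  QalII (ACGACAA, off=3): starts [71, 80, 87, 98, 111, 138, 155, 162, 179, 202, 212, 230, 237] → cuts [74, 83, 90, 101, 114, 141, 158, 165, 182, 205, 215, 233, 240]

All cut coordinates (distinct, sorted): [9, 27, 38, 47, 56, 64, 74, 83, 90, 101, 114, 123, 131, 141, 149, 158, 165, 175, 182, 192, 205, 215, 233, 240, 253]

Fragment lengths:
  [0,9): 9 bp
  [9,27): 18 bp
  [27,38): 11 bp
  [38,47): 9 bp
  [47,56): 9 bp
  [56,64): 8 bp
  [64,74): 10 bp
  [74,83): 9 bp
  [83,90): 7 bp
  [90,101): 11 bp
  [101,114): 13 bp
  [114,123): 9 bp
  [123,131): 8 bp
  [131,141): 10 bp
  [141,149): 8 bp
  [149,158): 9 bp
  [158,165): 7 bp
  [165,175): 10 bp
  [175,182): 7 bp
  [182,192): 10 bp
  [192,205): 13 bp
  [205,215): 10 bp
  [215,233): 18 bp
  [233,240): 7 bp
  [240,253): 13 bp
  [253,257): 4 bp

[4,7,7,7,7,8,8,8,9,9,9,9,9,9,10,10,10,10,10,11,11,13,13,13,18,18]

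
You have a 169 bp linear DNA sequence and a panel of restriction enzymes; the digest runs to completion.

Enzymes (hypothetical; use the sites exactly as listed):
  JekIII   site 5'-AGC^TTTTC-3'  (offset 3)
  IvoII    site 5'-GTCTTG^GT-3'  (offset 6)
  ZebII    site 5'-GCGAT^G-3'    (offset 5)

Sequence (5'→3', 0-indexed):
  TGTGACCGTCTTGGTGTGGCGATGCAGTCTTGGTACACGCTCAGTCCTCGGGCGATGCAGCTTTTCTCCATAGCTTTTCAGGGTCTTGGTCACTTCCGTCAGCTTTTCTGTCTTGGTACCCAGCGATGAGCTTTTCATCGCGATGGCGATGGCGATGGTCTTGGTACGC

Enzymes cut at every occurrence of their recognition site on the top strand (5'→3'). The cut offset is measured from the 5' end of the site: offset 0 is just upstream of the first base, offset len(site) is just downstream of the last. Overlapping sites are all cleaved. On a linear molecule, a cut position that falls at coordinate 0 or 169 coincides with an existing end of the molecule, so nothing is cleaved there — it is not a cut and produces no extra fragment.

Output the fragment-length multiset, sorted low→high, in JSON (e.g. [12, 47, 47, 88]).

Scan for sites:
  JekIII AGCTTTTC/3: at [58, 71, 100, 128] ⇒ [61, 74, 103, 131]
  IvoII GTCTTGGT/6: at [7, 26, 82, 109, 157] ⇒ [13, 32, 88, 115, 163]
  ZebII GCGATG/5: at [18, 51, 122, 139, 145, 151] ⇒ [23, 56, 127, 144, 150, 156]

Pooled cuts: [13, 23, 32, 56, 61, 74, 88, 103, 115, 127, 131, 144, 150, 156, 163]

Fragment lengths:
  [0,13): 13 bp
  [13,23): 10 bp
  [23,32): 9 bp
  [32,56): 24 bp
  [56,61): 5 bp
  [61,74): 13 bp
  [74,88): 14 bp
  [88,103): 15 bp
  [103,115): 12 bp
  [115,127): 12 bp
  [127,131): 4 bp
  [131,144): 13 bp
  [144,150): 6 bp
  [150,156): 6 bp
  [156,163): 7 bp
  [163,169): 6 bp

[4,5,6,6,6,7,9,10,12,12,13,13,13,14,15,24]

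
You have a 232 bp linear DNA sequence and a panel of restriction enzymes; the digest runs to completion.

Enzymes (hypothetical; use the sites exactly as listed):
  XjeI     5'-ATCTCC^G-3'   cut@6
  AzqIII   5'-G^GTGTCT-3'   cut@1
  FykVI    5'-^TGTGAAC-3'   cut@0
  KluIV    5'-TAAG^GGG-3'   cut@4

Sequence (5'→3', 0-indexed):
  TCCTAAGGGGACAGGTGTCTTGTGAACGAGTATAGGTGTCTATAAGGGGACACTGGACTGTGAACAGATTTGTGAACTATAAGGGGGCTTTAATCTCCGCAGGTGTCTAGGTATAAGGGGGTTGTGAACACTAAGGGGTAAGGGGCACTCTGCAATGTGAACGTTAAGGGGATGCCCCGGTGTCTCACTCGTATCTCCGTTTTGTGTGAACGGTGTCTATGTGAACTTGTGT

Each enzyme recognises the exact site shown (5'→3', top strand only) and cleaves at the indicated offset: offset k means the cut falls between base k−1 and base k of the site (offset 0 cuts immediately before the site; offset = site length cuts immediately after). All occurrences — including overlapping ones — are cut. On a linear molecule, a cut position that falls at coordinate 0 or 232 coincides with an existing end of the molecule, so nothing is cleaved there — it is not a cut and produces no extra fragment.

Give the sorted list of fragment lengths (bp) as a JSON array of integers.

Scan for sites:
  XjeI (ATCTCCG, off=6): starts [92, 192] → cuts [98, 198]
  AzqIII (GGTGTCT, off=1): starts [13, 34, 101, 178, 211] → cuts [14, 35, 102, 179, 212]
  FykVI (TGTGAAC, off=0): starts [20, 58, 70, 122, 155, 204, 219] → cuts [20, 58, 70, 122, 155, 204, 219]
  KluIV (TAAGGGG, off=4): starts [3, 42, 79, 113, 131, 138, 164] → cuts [7, 46, 83, 117, 135, 142, 168]

All cut coordinates (distinct, sorted): [7, 14, 20, 35, 46, 58, 70, 83, 98, 102, 117, 122, 135, 142, 155, 168, 179, 198, 204, 212, 219]

Fragment lengths:
  [0,7): 7 bp
  [7,14): 7 bp
  [14,20): 6 bp
  [20,35): 15 bp
  [35,46): 11 bp
  [46,58): 12 bp
  [58,70): 12 bp
  [70,83): 13 bp
  [83,98): 15 bp
  [98,102): 4 bp
  [102,117): 15 bp
  [117,122): 5 bp
  [122,135): 13 bp
  [135,142): 7 bp
  [142,155): 13 bp
  [155,168): 13 bp
  [168,179): 11 bp
  [179,198): 19 bp
  [198,204): 6 bp
  [204,212): 8 bp
  [212,219): 7 bp
  [219,232): 13 bp

[4,5,6,6,7,7,7,7,8,11,11,12,12,13,13,13,13,13,15,15,15,19]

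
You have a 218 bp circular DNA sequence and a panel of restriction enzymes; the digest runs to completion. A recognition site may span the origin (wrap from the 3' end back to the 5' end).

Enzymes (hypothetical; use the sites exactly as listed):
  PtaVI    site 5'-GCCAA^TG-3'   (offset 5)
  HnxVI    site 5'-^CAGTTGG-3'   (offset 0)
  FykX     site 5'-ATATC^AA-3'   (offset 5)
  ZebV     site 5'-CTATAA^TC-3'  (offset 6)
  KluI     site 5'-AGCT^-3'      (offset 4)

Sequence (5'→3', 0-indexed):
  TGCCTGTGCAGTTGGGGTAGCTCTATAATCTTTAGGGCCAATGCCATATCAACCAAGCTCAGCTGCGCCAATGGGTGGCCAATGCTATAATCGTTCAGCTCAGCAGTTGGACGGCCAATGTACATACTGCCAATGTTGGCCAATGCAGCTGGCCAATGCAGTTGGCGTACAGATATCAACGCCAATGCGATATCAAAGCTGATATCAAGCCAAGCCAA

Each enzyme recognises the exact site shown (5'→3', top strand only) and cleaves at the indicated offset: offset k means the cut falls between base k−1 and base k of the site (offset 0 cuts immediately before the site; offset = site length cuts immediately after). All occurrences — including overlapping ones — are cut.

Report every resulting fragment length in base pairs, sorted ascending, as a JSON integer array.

[2,3,5,6,6,6,6,7,7,8,8,8,9,9,9,10,10,11,12,13,14,15,15,19]

Scan for sites:
  PtaVI (GCCAATG, off=5): starts [36, 66, 77, 113, 128, 138, 151, 180, 213] → cuts [0, 41, 71, 82, 118, 133, 143, 156, 185]
  HnxVI (CAGTTGG, off=0): starts [8, 103, 158] → cuts [8, 103, 158]
  FykX (ATATCAA, off=5): starts [45, 172, 189, 201] → cuts [50, 177, 194, 206]
  ZebV (CTATAATC, off=6): starts [22, 84] → cuts [28, 90]
  KluI (AGCT, off=4): starts [18, 55, 60, 96, 146, 196] → cuts [22, 59, 64, 100, 150, 200]

Pooled cuts: [0, 8, 22, 28, 41, 50, 59, 64, 71, 82, 90, 100, 103, 118, 133, 143, 150, 156, 158, 177, 185, 194, 200, 206]

Fragment lengths:
  0→8: 8 bp
  8→22: 14 bp
  22→28: 6 bp
  28→41: 13 bp
  41→50: 9 bp
  50→59: 9 bp
  59→64: 5 bp
  64→71: 7 bp
  71→82: 11 bp
  82→90: 8 bp
  90→100: 10 bp
  100→103: 3 bp
  103→118: 15 bp
  118→133: 15 bp
  133→143: 10 bp
  143→150: 7 bp
  150→156: 6 bp
  156→158: 2 bp
  158→177: 19 bp
  177→185: 8 bp
  185→194: 9 bp
  194→200: 6 bp
  200→206: 6 bp
  206→0 (wrap): 218-206+0 = 12 bp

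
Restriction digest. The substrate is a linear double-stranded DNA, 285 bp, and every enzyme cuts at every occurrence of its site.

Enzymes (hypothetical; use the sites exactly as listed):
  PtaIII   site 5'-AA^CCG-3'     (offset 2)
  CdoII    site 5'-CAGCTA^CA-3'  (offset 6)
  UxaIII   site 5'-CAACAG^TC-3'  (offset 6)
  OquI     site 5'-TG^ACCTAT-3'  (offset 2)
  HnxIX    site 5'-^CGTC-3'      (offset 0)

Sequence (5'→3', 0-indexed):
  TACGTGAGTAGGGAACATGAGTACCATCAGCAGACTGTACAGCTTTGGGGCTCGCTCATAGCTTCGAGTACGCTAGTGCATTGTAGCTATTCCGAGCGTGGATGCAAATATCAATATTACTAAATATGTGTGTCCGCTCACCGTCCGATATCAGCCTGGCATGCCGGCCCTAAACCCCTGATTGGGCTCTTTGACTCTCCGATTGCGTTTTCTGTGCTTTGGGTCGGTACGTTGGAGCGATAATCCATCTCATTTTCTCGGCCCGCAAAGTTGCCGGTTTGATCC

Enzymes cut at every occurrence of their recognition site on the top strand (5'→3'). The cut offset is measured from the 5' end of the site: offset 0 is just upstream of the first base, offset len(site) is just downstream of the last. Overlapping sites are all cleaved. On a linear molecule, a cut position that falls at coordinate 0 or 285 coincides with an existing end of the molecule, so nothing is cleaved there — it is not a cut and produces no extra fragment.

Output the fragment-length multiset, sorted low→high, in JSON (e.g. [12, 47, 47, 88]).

[141,144]

Scan for sites:
  PtaIII (AACCG, off=2): no sites
  CdoII (CAGCTACA, off=6): no sites
  UxaIII (CAACAGTC, off=6): no sites
  OquI (TGACCTAT, off=2): no sites
  HnxIX CGTC/0: at [141] ⇒ [141]

Pooled cuts: [141]

Fragment lengths:
  [0,141): 141 bp
  [141,285): 144 bp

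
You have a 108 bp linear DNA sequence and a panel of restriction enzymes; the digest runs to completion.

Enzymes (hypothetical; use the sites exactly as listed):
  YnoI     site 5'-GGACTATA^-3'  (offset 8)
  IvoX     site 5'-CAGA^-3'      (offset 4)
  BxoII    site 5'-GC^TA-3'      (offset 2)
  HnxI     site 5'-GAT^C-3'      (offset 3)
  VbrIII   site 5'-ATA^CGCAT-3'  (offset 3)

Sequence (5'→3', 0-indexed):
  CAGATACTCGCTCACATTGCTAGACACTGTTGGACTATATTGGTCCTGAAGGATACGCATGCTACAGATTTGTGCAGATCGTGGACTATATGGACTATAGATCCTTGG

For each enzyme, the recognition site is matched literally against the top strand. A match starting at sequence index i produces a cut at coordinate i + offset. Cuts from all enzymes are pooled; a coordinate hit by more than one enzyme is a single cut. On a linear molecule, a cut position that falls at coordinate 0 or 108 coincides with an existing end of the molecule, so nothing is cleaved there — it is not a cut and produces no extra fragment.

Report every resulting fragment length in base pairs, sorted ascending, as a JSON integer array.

[1,3,4,6,6,7,9,10,11,16,16,19]

Per-enzyme occurrences:
  YnoI GGACTATA/8: at [31, 82, 91] ⇒ [39, 90, 99]
  IvoX CAGA/4: at [0, 64, 74] ⇒ [4, 68, 78]
  BxoII GCTA/2: at [18, 60] ⇒ [20, 62]
  HnxI GATC/3: at [76, 99] ⇒ [79, 102]
  VbrIII ATACGCAT/3: at [52] ⇒ [55]

All cut coordinates (distinct, sorted): [4, 20, 39, 55, 62, 68, 78, 79, 90, 99, 102]

Fragment lengths:
  [0,4): 4 bp
  [4,20): 16 bp
  [20,39): 19 bp
  [39,55): 16 bp
  [55,62): 7 bp
  [62,68): 6 bp
  [68,78): 10 bp
  [78,79): 1 bp
  [79,90): 11 bp
  [90,99): 9 bp
  [99,102): 3 bp
  [102,108): 6 bp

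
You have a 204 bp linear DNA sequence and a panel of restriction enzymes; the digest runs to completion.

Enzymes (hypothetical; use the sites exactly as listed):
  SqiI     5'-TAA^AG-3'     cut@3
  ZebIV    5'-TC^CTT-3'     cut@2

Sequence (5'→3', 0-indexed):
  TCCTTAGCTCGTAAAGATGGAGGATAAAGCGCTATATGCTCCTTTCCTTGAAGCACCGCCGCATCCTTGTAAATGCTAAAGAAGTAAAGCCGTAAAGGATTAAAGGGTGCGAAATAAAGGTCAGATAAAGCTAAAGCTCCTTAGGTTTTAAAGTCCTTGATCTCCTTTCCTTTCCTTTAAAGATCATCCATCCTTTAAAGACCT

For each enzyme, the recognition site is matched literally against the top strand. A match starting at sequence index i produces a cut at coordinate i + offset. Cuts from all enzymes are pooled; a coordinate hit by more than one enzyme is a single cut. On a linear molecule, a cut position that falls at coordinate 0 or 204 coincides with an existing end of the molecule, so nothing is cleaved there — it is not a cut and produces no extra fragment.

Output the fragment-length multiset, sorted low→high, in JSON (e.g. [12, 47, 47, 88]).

[2,4,5,5,5,5,6,6,6,6,8,8,8,9,11,12,12,12,13,14,14,14,19]

Site scan:
  SqiI (TAAAG, off=3): starts [11, 24, 76, 84, 92, 100, 114, 125, 131, 148, 177, 195] → cuts [14, 27, 79, 87, 95, 103, 117, 128, 134, 151, 180, 198]
  ZebIV (TCCTT, off=2): starts [0, 39, 44, 63, 137, 153, 162, 167, 172, 190] → cuts [2, 41, 46, 65, 139, 155, 164, 169, 174, 192]

All cut coordinates (distinct, sorted): [2, 14, 27, 41, 46, 65, 79, 87, 95, 103, 117, 128, 134, 139, 151, 155, 164, 169, 174, 180, 192, 198]

Fragment lengths:
  [0,2): 2 bp
  [2,14): 12 bp
  [14,27): 13 bp
  [27,41): 14 bp
  [41,46): 5 bp
  [46,65): 19 bp
  [65,79): 14 bp
  [79,87): 8 bp
  [87,95): 8 bp
  [95,103): 8 bp
  [103,117): 14 bp
  [117,128): 11 bp
  [128,134): 6 bp
  [134,139): 5 bp
  [139,151): 12 bp
  [151,155): 4 bp
  [155,164): 9 bp
  [164,169): 5 bp
  [169,174): 5 bp
  [174,180): 6 bp
  [180,192): 12 bp
  [192,198): 6 bp
  [198,204): 6 bp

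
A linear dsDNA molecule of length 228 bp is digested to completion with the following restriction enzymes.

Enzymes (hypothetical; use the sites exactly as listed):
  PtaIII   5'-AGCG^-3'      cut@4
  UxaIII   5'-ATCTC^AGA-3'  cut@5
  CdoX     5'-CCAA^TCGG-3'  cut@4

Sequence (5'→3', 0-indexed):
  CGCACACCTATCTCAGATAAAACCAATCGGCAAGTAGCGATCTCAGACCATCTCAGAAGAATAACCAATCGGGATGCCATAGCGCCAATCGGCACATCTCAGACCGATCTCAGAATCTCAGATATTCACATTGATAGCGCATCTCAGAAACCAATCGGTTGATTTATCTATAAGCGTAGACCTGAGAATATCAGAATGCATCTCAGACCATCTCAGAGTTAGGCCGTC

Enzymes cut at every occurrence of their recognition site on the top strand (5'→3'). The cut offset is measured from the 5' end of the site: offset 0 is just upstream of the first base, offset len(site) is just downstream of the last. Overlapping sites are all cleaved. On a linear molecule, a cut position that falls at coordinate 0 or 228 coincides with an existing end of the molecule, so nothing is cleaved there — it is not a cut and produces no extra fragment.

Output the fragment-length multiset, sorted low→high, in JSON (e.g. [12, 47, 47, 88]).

[4,5,6,8,9,10,10,11,12,12,13,14,14,14,16,20,22,28]

Site scan:
  PtaIII AGCG/4: at [35, 80, 135, 172] ⇒ [39, 84, 139, 176]
  UxaIII ATCTCAGA/5: at [9, 39, 49, 95, 106, 114, 140, 199, 209] ⇒ [14, 44, 54, 100, 111, 119, 145, 204, 214]
  CdoX CCAATCGG/4: at [22, 64, 84, 150] ⇒ [26, 68, 88, 154]

Pooled cuts: [14, 26, 39, 44, 54, 68, 84, 88, 100, 111, 119, 139, 145, 154, 176, 204, 214]

Fragments:
  [0,14): 14 bp
  [14,26): 12 bp
  [26,39): 13 bp
  [39,44): 5 bp
  [44,54): 10 bp
  [54,68): 14 bp
  [68,84): 16 bp
  [84,88): 4 bp
  [88,100): 12 bp
  [100,111): 11 bp
  [111,119): 8 bp
  [119,139): 20 bp
  [139,145): 6 bp
  [145,154): 9 bp
  [154,176): 22 bp
  [176,204): 28 bp
  [204,214): 10 bp
  [214,228): 14 bp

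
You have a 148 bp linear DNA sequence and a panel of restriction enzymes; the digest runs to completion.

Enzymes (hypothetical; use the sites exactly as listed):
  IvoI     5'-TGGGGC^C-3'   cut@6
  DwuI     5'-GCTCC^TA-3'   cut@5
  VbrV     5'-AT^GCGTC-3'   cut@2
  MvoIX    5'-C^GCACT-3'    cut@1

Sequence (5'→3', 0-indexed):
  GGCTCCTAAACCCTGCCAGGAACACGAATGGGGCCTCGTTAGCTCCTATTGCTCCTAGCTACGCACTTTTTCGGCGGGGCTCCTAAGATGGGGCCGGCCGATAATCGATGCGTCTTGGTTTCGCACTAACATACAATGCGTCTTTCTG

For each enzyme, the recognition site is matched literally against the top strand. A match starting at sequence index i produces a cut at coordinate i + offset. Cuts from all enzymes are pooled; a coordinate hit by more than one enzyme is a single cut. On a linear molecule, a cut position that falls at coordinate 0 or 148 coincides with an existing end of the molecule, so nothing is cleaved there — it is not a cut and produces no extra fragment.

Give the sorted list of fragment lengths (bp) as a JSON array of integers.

[6,7,9,11,11,12,13,15,15,21,28]

Site scan:
  IvoI TGGGGCC/6: at [28, 88] ⇒ [34, 94]
  DwuI GCTCCTA/5: at [1, 41, 50, 78] ⇒ [6, 46, 55, 83]
  VbrV ATGCGTC/2: at [107, 135] ⇒ [109, 137]
  MvoIX CGCACT/1: at [61, 121] ⇒ [62, 122]

All cut coordinates (distinct, sorted): [6, 34, 46, 55, 62, 83, 94, 109, 122, 137]

Fragment lengths:
  [0,6): 6 bp
  [6,34): 28 bp
  [34,46): 12 bp
  [46,55): 9 bp
  [55,62): 7 bp
  [62,83): 21 bp
  [83,94): 11 bp
  [94,109): 15 bp
  [109,122): 13 bp
  [122,137): 15 bp
  [137,148): 11 bp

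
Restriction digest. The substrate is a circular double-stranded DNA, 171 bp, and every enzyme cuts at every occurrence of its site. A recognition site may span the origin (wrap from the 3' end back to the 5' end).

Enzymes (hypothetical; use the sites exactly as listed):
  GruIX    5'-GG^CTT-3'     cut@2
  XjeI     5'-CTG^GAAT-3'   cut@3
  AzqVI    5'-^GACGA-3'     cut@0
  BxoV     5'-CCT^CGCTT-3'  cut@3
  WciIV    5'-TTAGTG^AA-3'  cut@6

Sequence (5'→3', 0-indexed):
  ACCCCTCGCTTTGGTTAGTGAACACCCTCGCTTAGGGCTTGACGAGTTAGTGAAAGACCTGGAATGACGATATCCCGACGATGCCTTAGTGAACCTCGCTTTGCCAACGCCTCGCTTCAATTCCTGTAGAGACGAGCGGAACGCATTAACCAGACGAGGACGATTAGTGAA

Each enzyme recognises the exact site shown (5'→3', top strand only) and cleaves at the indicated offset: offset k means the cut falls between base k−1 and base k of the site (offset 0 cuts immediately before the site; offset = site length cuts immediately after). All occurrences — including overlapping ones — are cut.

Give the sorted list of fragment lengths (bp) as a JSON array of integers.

Scan for sites:
  GruIX GGCTT/2: at [35] ⇒ [37]
  XjeI CTGGAAT/3: at [58] ⇒ [61]
  AzqVI GACGA/0: at [40, 65, 76, 130, 152, 158] ⇒ [40, 65, 76, 130, 152, 158]
  BxoV CCTCGCTT/3: at [3, 25, 93, 109] ⇒ [6, 28, 96, 112]
  WciIV TTAGTGAA/6: at [14, 46, 85, 163] ⇒ [20, 52, 91, 169]

All cut coordinates (distinct, sorted): [6, 20, 28, 37, 40, 52, 61, 65, 76, 91, 96, 112, 130, 152, 158, 169]

Fragment lengths:
  6→20: 14 bp
  20→28: 8 bp
  28→37: 9 bp
  37→40: 3 bp
  40→52: 12 bp
  52→61: 9 bp
  61→65: 4 bp
  65→76: 11 bp
  76→91: 15 bp
  91→96: 5 bp
  96→112: 16 bp
  112→130: 18 bp
  130→152: 22 bp
  152→158: 6 bp
  158→169: 11 bp
  169→6 (wrap): 171-169+6 = 8 bp

[3,4,5,6,8,8,9,9,11,11,12,14,15,16,18,22]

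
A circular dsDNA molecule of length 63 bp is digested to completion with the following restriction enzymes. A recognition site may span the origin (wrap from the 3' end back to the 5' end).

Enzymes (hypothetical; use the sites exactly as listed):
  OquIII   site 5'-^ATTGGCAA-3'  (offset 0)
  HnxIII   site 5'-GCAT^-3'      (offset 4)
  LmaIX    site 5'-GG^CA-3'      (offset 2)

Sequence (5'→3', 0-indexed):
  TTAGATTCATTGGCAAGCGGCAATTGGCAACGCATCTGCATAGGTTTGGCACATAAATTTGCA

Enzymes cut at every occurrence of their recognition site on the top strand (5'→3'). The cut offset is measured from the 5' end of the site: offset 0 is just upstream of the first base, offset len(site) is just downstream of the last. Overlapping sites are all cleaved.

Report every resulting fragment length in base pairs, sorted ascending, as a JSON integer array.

[2,5,5,6,7,7,8,8,15]

Site scan:
  OquIII (ATTGGCAA, off=0): starts [8, 22] → cuts [8, 22]
  HnxIII (GCAT, off=4): starts [31, 37, 60] → cuts [1, 35, 41]
  LmaIX (GGCA, off=2): starts [11, 18, 25, 47] → cuts [13, 20, 27, 49]

Pooled cuts: [1, 8, 13, 20, 22, 27, 35, 41, 49]

Fragments:
  1→8: 7 bp
  8→13: 5 bp
  13→20: 7 bp
  20→22: 2 bp
  22→27: 5 bp
  27→35: 8 bp
  35→41: 6 bp
  41→49: 8 bp
  49→1 (wrap): 63-49+1 = 15 bp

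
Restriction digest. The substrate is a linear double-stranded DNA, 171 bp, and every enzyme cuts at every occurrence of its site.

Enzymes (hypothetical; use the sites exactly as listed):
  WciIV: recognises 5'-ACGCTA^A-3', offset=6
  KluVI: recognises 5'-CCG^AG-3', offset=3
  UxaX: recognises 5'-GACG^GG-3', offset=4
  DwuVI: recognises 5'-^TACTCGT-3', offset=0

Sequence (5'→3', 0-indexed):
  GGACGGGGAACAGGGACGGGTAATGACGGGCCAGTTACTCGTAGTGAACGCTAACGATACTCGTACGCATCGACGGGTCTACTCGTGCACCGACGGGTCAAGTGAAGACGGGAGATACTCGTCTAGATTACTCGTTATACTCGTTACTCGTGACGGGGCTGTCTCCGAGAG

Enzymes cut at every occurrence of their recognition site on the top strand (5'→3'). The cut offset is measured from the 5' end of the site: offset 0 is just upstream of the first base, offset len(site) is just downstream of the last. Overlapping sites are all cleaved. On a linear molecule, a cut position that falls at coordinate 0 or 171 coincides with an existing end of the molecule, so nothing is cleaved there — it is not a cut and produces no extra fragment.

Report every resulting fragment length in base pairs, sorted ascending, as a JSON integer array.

Scan for sites:
  WciIV ACGCTAA/6: at [47] ⇒ [53]
  KluVI CCGAG/3: at [164] ⇒ [167]
  UxaX GACGGG/4: at [1, 14, 24, 71, 91, 106, 151] ⇒ [5, 18, 28, 75, 95, 110, 155]
  DwuVI TACTCGT/0: at [35, 57, 79, 115, 128, 137, 144] ⇒ [35, 57, 79, 115, 128, 137, 144]

Pooled cuts: [5, 18, 28, 35, 53, 57, 75, 79, 95, 110, 115, 128, 137, 144, 155, 167]

Fragments:
  [0,5): 5 bp
  [5,18): 13 bp
  [18,28): 10 bp
  [28,35): 7 bp
  [35,53): 18 bp
  [53,57): 4 bp
  [57,75): 18 bp
  [75,79): 4 bp
  [79,95): 16 bp
  [95,110): 15 bp
  [110,115): 5 bp
  [115,128): 13 bp
  [128,137): 9 bp
  [137,144): 7 bp
  [144,155): 11 bp
  [155,167): 12 bp
  [167,171): 4 bp

[4,4,4,5,5,7,7,9,10,11,12,13,13,15,16,18,18]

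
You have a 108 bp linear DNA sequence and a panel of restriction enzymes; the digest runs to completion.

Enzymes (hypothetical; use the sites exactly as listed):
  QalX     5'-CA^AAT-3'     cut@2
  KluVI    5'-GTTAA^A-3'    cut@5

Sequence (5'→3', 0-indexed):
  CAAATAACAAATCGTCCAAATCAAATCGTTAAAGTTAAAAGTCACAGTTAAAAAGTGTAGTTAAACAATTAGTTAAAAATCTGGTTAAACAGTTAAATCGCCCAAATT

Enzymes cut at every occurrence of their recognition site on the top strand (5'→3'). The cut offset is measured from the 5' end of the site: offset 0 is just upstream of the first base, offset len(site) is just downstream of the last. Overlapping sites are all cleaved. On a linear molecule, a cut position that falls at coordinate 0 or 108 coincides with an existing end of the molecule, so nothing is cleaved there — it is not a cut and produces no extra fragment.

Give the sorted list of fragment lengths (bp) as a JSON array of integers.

Scan for sites:
  QalX (CAAAT, off=2): starts [0, 7, 16, 21, 102] → cuts [2, 9, 18, 23, 104]
  KluVI (GTTAAA, off=5): starts [27, 33, 46, 59, 71, 83, 91] → cuts [32, 38, 51, 64, 76, 88, 96]

Pooled cuts: [2, 9, 18, 23, 32, 38, 51, 64, 76, 88, 96, 104]

Fragments:
  [0,2): 2 bp
  [2,9): 7 bp
  [9,18): 9 bp
  [18,23): 5 bp
  [23,32): 9 bp
  [32,38): 6 bp
  [38,51): 13 bp
  [51,64): 13 bp
  [64,76): 12 bp
  [76,88): 12 bp
  [88,96): 8 bp
  [96,104): 8 bp
  [104,108): 4 bp

[2,4,5,6,7,8,8,9,9,12,12,13,13]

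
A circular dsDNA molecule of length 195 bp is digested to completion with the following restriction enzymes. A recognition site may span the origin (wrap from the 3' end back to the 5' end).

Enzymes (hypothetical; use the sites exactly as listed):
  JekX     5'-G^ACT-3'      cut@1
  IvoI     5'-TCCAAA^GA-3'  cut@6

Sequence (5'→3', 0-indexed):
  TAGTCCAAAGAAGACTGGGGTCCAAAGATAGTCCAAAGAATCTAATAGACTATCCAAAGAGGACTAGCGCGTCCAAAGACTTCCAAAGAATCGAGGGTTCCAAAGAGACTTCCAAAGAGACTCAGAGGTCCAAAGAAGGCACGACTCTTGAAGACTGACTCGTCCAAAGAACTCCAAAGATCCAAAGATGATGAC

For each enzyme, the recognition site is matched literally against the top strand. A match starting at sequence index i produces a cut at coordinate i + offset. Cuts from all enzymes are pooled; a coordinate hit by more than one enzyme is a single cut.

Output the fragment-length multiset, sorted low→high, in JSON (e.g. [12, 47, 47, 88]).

[1,3,3,4,4,4,7,8,9,9,9,10,10,10,11,11,11,11,13,15,15,17]

Site scan:
  JekX GACT/1: at [12, 47, 61, 77, 106, 118, 142, 152, 156, 192] ⇒ [13, 48, 62, 78, 107, 119, 143, 153, 157, 193]
  IvoI TCCAAAGA/6: at [3, 20, 31, 52, 71, 81, 98, 110, 128, 162, 172, 180] ⇒ [9, 26, 37, 58, 77, 87, 104, 116, 134, 168, 178, 186]

All cut coordinates (distinct, sorted): [9, 13, 26, 37, 48, 58, 62, 77, 78, 87, 104, 107, 116, 119, 134, 143, 153, 157, 168, 178, 186, 193]

Fragment lengths:
  9→13: 4 bp
  13→26: 13 bp
  26→37: 11 bp
  37→48: 11 bp
  48→58: 10 bp
  58→62: 4 bp
  62→77: 15 bp
  77→78: 1 bp
  78→87: 9 bp
  87→104: 17 bp
  104→107: 3 bp
  107→116: 9 bp
  116→119: 3 bp
  119→134: 15 bp
  134→143: 9 bp
  143→153: 10 bp
  153→157: 4 bp
  157→168: 11 bp
  168→178: 10 bp
  178→186: 8 bp
  186→193: 7 bp
  193→9 (wrap): 195-193+9 = 11 bp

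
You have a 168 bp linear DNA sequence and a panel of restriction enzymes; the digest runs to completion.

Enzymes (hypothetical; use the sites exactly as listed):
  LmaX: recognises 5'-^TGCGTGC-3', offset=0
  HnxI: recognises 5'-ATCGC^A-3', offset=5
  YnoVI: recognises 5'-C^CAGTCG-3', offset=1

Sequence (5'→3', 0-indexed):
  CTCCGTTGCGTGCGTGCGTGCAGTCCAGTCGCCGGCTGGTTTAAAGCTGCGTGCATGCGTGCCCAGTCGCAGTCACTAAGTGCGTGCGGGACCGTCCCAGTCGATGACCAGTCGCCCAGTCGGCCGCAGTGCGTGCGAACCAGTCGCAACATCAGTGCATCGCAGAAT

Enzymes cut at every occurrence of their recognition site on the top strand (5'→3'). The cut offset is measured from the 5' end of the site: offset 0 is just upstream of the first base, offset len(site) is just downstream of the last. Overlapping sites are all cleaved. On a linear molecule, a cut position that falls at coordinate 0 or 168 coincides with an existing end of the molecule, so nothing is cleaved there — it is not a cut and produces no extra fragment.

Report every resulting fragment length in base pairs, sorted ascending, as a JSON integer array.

Per-enzyme occurrences:
  LmaX TGCGTGC/0: at [6, 10, 14, 47, 55, 80, 129] ⇒ [6, 10, 14, 47, 55, 80, 129]
  HnxI ATCGCA/5: at [158] ⇒ [163]
  YnoVI CCAGTCG/1: at [24, 62, 96, 107, 115, 139] ⇒ [25, 63, 97, 108, 116, 140]

Pooled cuts: [6, 10, 14, 25, 47, 55, 63, 80, 97, 108, 116, 129, 140, 163]

Fragment lengths:
  [0,6): 6 bp
  [6,10): 4 bp
  [10,14): 4 bp
  [14,25): 11 bp
  [25,47): 22 bp
  [47,55): 8 bp
  [55,63): 8 bp
  [63,80): 17 bp
  [80,97): 17 bp
  [97,108): 11 bp
  [108,116): 8 bp
  [116,129): 13 bp
  [129,140): 11 bp
  [140,163): 23 bp
  [163,168): 5 bp

[4,4,5,6,8,8,8,11,11,11,13,17,17,22,23]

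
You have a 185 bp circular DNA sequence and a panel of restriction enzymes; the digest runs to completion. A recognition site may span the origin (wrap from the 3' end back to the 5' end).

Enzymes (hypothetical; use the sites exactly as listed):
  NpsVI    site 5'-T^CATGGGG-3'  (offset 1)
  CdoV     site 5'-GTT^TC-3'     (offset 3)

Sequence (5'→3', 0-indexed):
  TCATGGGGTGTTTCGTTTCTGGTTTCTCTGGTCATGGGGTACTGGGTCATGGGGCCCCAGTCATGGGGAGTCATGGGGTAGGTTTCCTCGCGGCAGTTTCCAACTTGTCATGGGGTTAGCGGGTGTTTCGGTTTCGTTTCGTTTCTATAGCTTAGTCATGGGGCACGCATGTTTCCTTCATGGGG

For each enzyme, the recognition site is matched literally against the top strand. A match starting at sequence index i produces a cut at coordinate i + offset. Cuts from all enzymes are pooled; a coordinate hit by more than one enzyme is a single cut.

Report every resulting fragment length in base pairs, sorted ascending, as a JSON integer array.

Site scan:
  NpsVI (TCATGGGG, off=1): starts [0, 31, 46, 60, 70, 107, 155, 177] → cuts [1, 32, 47, 61, 71, 108, 156, 178]
  CdoV (GTTTC, off=3): starts [9, 14, 21, 81, 95, 124, 130, 135, 140, 170] → cuts [12, 17, 24, 84, 98, 127, 133, 138, 143, 173]

Pooled cuts: [1, 12, 17, 24, 32, 47, 61, 71, 84, 98, 108, 127, 133, 138, 143, 156, 173, 178]

Fragments:
  1→12: 11 bp
  12→17: 5 bp
  17→24: 7 bp
  24→32: 8 bp
  32→47: 15 bp
  47→61: 14 bp
  61→71: 10 bp
  71→84: 13 bp
  84→98: 14 bp
  98→108: 10 bp
  108→127: 19 bp
  127→133: 6 bp
  133→138: 5 bp
  138→143: 5 bp
  143→156: 13 bp
  156→173: 17 bp
  173→178: 5 bp
  178→1 (wrap): 185-178+1 = 8 bp

[5,5,5,5,6,7,8,8,10,10,11,13,13,14,14,15,17,19]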